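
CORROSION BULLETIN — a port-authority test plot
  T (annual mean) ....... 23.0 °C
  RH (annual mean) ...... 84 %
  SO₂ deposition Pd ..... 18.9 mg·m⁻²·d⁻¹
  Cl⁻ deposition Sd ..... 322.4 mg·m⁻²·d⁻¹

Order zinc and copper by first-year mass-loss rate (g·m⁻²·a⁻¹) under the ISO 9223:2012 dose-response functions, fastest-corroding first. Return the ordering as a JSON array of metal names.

zinc: T>10 °C ⇒ hinge -0.071·(23.0−10) = -0.9230
  SO₂ term: 0.0129·18.9^0.44·exp(0.046·84-0.9230) = 0.8902
  Sd branch = 0.0175·Sd^0.57·e^(0.008·RH+0.085·T) = 6.512 μm/a
  r_corr = 0.8902 + 6.512 = 7.402 μm/a
  mass loss = 7.402 μm/a × 7.14 g/cm³ = 52.85 g·m⁻²·a⁻¹
copper: f(T) = -0.080·(T−10) [T>10 °C] = -1.0400
  SO₂ term: 0.0053·18.9^0.26·exp(0.059·84-1.0400) = 0.5713
  Cl⁻ term: 0.01025·322.4^0.27·exp(0.036·84+0.049·23.0) = 3.096
  r_corr = 0.5713 + 3.096 = 3.667 μm/a
  mass loss = 3.667 μm/a × 8.96 g/cm³ = 32.86 g·m⁻²·a⁻¹
Ordering by g·m⁻²·a⁻¹: zinc (52.9) > copper (32.9)

["zinc", "copper"]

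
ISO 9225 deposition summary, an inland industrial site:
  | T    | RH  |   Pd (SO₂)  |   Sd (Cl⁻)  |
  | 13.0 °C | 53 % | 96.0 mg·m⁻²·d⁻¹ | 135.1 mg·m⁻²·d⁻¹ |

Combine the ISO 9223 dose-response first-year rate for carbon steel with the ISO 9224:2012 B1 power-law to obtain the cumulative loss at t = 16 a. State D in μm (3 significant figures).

carbon steel: T>10 °C ⇒ hinge -0.054·(13.0−10) = -0.1620
  sulphur-dioxide contribution → 46.64 μm/a
  chloride contribution → 20.65 μm/a
  total first-year rate 67.29 μm/a
Power-law: D(16) = r_corr · 16^0.523
  D(16) = 67.29 × 16^0.523 = 67.29 × 4.263 = 286.9 μm

D(16) = 287 μm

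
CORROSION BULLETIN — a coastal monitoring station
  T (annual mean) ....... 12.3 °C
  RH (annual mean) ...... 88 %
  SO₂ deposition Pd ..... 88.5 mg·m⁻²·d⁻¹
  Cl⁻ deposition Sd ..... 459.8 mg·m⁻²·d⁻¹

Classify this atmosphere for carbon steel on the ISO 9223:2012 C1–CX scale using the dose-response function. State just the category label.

carbon steel: temperature factor f = -0.054·(2.3) = -0.1242
  SO₂ term: 1.77·88.5^0.52·exp(0.02·88-0.1242) = 93.5
  Sd branch = 0.102·Sd^0.62·e^(0.033·RH+0.04·T) = 136.2 μm/a
  sum: 93.5 + 136.2 → r_corr = 229.7 μm/a
230 μm/a falls in (200, 700] for carbon steel → category CX

CX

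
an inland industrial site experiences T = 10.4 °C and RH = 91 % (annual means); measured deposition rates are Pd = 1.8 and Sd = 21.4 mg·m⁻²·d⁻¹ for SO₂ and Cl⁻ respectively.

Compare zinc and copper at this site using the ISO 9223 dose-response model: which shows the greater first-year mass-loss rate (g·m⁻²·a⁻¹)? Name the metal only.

zinc: f(T) = -0.071·(T−10) [T>10 °C] = -0.0284
  SO₂ term: 0.0129·1.8^0.44·exp(0.046·91-0.0284) = 1.068
  Sd branch = 0.0175·Sd^0.57·e^(0.008·RH+0.085·T) = 0.5029 μm/a
  sum: 1.068 + 0.5029 → r_corr = 1.571 μm/a
  mass loss = 1.571 μm/a × 7.14 g/cm³ = 11.22 g·m⁻²·a⁻¹
copper: f(T) = -0.080·(T−10) [T>10 °C] = -0.0320
  SO₂ term: 0.0053·1.8^0.26·exp(0.059·91-0.0320) = 1.284
  Sd branch = 0.01025·Sd^0.27·e^(0.036·RH+0.049·T) = 1.033 μm/a
  sum: 1.284 + 1.033 → r_corr = 2.317 μm/a
  mass loss = 2.317 μm/a × 8.96 g/cm³ = 20.76 g·m⁻²·a⁻¹
Ordering by g·m⁻²·a⁻¹: copper (20.8) > zinc (11.2)

copper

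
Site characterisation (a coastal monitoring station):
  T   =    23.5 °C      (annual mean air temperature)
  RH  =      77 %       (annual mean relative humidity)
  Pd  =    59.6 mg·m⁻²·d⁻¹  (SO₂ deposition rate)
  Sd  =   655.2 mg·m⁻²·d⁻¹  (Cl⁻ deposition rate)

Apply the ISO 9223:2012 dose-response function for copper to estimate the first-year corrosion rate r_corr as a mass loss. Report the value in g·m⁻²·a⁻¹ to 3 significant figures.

r_corr = 31.1 g·m⁻²·a⁻¹

copper: temperature factor f = -0.080·(13.5) = -1.0800
  SO₂ term: 0.0053·59.6^0.26·exp(0.059·77-1.0800) = 0.4896
  Sd branch = 0.01025·Sd^0.27·e^(0.036·RH+0.049·T) = 2.986 μm/a
  sum: 0.4896 + 2.986 → r_corr = 3.476 μm/a
Convert to mass loss: 3.476 μm/a × 8.96 g/cm³ = 31.14 g·m⁻²·a⁻¹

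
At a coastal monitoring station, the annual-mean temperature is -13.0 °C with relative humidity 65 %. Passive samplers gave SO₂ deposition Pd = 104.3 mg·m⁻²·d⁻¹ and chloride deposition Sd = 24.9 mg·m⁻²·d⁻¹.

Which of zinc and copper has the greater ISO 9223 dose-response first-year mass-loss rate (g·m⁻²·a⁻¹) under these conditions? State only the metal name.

zinc

zinc: f(T) = +0.038·(T−10) [T≤10 °C] = -0.8740
  sulphur-dioxide contribution → 0.8272 μm/a
  chloride contribution → 0.06093 μm/a
  ⇒ r_corr(zinc) = 0.8881 μm/a
  mass loss = 0.8881 μm/a × 7.14 g/cm³ = 6.341 g·m⁻²·a⁻¹
copper: f(T) = +0.126·(T−10) [T≤10 °C] = -2.8980
  sulphur-dioxide contribution → 0.04529 μm/a
  chloride contribution → 0.1341 μm/a
  total first-year rate 0.1793 μm/a
  mass loss = 0.1793 μm/a × 8.96 g/cm³ = 1.607 g·m⁻²·a⁻¹
Ordering by g·m⁻²·a⁻¹: zinc (6.34) > copper (1.61)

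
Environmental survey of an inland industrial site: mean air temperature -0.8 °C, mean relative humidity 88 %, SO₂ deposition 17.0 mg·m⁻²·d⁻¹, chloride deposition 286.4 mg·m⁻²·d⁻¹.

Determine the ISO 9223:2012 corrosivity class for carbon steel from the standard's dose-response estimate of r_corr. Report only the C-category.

carbon steel: temperature factor f = +0.150·(-10.8) = -1.6200
  SO₂ term: 1.77·17.0^0.52·exp(0.02·88-1.6200) = 8.884
  Cl⁻ term: 0.102·286.4^0.62·exp(0.033·88+0.04·-0.8) = 60.15
  sum: 8.884 + 60.15 → r_corr = 69.03 μm/a
Category bounds: 50…80 μm/a bracket r_corr ⇒ C4

C4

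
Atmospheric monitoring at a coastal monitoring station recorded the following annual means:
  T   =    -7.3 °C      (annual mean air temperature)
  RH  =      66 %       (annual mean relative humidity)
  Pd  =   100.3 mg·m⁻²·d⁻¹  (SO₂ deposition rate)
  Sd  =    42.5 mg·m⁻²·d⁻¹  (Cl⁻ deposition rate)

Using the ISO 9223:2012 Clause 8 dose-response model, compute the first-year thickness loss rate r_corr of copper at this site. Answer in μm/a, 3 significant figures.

copper: temperature factor f = +0.126·(-17.3) = -2.1798
  SO₂ term: 0.0053·100.3^0.26·exp(0.059·66-2.1798) = 0.09752
  Cl⁻ term: 0.01025·42.5^0.27·exp(0.036·66+0.049·-7.3) = 0.2123
  r_corr = 0.09752 + 0.2123 = 0.3098 μm/a

r_corr = 0.310 μm/a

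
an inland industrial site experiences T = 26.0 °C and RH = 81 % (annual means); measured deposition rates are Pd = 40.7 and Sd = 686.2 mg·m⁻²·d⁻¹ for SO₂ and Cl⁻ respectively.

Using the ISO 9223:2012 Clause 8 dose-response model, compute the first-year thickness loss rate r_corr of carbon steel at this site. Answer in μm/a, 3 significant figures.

carbon steel: temperature factor f = -0.054·(16.0) = -0.8640
  sulphur-dioxide contribution → 25.9 μm/a
  chloride contribution → 239.7 μm/a
  total first-year rate 265.6 μm/a

r_corr = 266 μm/a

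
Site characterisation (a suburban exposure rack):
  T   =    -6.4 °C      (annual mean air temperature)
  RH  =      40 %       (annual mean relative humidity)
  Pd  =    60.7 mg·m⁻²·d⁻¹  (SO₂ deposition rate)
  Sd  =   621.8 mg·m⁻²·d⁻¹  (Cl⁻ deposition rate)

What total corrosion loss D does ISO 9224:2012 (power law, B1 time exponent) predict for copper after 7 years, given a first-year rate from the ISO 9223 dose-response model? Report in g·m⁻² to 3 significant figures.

copper: f(T) = +0.126·(T−10) [T≤10 °C] = -2.0664
  SO₂ term: 0.0053·60.7^0.26·exp(0.059·40-2.0664) = 0.02067
  Cl⁻ term: 0.01025·621.8^0.27·exp(0.036·40+0.049·-6.4) = 0.1796
  sum: 0.02067 + 0.1796 → r_corr = 0.2002 μm/a
Power-law: D(7) = r_corr · 7^0.667
  D(7) = 0.2002 × 7^0.667 = 0.2002 × 3.662 = 0.7332 μm
  Mass loss = 0.7332 μm × 8.96 g/cm³ = 6.569 g·m⁻²

D(7) = 6.57 g·m⁻²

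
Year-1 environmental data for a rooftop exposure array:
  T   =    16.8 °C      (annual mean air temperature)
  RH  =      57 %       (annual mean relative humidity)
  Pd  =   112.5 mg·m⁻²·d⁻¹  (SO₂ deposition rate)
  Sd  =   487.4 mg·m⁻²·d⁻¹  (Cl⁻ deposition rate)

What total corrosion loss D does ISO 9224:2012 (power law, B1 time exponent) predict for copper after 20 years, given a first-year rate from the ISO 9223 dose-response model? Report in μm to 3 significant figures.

copper: temperature factor f = -0.080·(6.8) = -0.5440
  Pd branch = 0.0053·Pd^0.26·e^(0.059·RH+f) = 0.3033 μm/a
  Sd branch = 0.01025·Sd^0.27·e^(0.036·RH+0.049·T) = 0.9664 μm/a
  sum: 0.3033 + 0.9664 → r_corr = 1.27 μm/a
ISO 9224: D(t) = r_corr · t^b with b = 0.667 (copper, B1)
  D(20) = 1.27 × 20^0.667 = 1.27 × 7.375 = 9.364 μm

D(20) = 9.36 μm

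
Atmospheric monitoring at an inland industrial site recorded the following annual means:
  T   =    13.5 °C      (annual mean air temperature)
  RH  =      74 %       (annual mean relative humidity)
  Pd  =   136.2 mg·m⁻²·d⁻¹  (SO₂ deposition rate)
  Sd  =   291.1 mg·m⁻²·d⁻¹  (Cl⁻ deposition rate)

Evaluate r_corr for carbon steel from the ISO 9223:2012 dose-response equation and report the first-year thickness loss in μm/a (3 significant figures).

carbon steel: T>10 °C ⇒ hinge -0.054·(13.5−10) = -0.1890
  sulphur-dioxide contribution → 82.87 μm/a
  chloride contribution → 67.82 μm/a
  ⇒ r_corr(carbon steel) = 150.7 μm/a

r_corr = 151 μm/a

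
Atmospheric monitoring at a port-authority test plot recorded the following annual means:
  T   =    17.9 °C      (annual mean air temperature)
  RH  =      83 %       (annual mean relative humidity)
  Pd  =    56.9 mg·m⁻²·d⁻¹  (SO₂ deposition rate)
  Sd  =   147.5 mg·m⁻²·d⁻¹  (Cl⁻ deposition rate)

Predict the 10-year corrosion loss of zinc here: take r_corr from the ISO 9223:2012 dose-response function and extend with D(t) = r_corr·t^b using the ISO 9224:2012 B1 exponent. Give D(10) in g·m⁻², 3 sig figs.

zinc: T>10 °C ⇒ hinge -0.071·(17.9−10) = -0.5609
  SO₂ term: 0.0129·56.9^0.44·exp(0.046·83-0.5609) = 1.983
  Sd branch = 0.0175·Sd^0.57·e^(0.008·RH+0.085·T) = 2.682 μm/a
  r_corr = 1.983 + 2.682 = 4.665 μm/a
Long-term exponent b (ISO 9224 Table 2, B1) = 0.813
  D(10) = 4.665 × 10^0.813 = 4.665 × 6.501 = 30.33 μm
  Mass loss = 30.33 μm × 7.14 g/cm³ = 216.5 g·m⁻²

D(10) = 217 g·m⁻²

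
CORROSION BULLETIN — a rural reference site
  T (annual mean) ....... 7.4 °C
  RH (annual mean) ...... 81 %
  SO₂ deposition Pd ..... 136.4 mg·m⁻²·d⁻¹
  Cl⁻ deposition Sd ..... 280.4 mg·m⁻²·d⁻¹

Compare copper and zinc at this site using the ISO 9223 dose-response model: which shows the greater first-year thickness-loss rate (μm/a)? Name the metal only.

copper: f(T) = +0.126·(T−10) [T≤10 °C] = -0.3276
  sulphur-dioxide contribution → 1.631 μm/a
  chloride contribution → 1.246 μm/a
  total first-year rate 2.877 μm/a
zinc: f(T) = +0.038·(T−10) [T≤10 °C] = -0.0988
  sulphur-dioxide contribution → 4.219 μm/a
  chloride contribution → 1.559 μm/a
  total first-year rate 5.778 μm/a
Ordering by μm/a: zinc (5.78) > copper (2.88)

zinc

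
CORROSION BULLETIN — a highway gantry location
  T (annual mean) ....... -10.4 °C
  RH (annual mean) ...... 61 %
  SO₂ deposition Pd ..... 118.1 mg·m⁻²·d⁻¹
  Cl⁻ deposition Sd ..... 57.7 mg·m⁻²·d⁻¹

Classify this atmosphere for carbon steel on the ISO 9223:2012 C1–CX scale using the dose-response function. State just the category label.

carbon steel: temperature factor f = +0.150·(-20.4) = -3.0600
  Pd branch = 1.77·Pd^0.52·e^(0.02·RH+f) = 3.361 μm/a
  Sd branch = 0.102·Sd^0.62·e^(0.033·RH+0.04·T) = 6.224 μm/a
  sum: 3.361 + 6.224 → r_corr = 9.585 μm/a
9.59 μm/a falls in (1.3, 25] for carbon steel → category C2

C2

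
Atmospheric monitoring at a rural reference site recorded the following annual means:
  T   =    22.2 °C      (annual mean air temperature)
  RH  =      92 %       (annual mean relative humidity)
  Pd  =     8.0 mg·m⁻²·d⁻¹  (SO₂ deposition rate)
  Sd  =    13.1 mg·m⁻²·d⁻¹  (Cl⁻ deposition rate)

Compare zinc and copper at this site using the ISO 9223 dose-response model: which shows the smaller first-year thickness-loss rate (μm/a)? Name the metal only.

zinc: T>10 °C ⇒ hinge -0.071·(22.2−10) = -0.8662
  SO₂ term: 0.0129·8.0^0.44·exp(0.046·92-0.8662) = 0.9326
  Cl⁻ term: 0.0175·13.1^0.57·exp(0.008·92+0.085·22.2) = 1.045
  sum: 0.9326 + 1.045 → r_corr = 1.977 μm/a
copper: temperature factor f = -0.080·(12.2) = -0.9760
  SO₂ term: 0.0053·8.0^0.26·exp(0.059·92-0.9760) = 0.7808
  Sd branch = 0.01025·Sd^0.27·e^(0.036·RH+0.049·T) = 1.672 μm/a
  r_corr = 0.7808 + 1.672 = 2.453 μm/a
Ordering by μm/a: copper (2.45) > zinc (1.98)

zinc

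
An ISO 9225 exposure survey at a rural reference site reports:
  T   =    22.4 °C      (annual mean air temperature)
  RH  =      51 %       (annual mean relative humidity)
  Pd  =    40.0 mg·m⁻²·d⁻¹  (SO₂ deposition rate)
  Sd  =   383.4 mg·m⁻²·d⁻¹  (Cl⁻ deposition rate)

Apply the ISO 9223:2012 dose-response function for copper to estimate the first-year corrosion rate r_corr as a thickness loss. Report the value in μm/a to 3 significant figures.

copper: T>10 °C ⇒ hinge -0.080·(22.4−10) = -0.9920
  SO₂ term: 0.0053·40.0^0.26·exp(0.059·51-0.9920) = 0.1039
  Sd branch = 0.01025·Sd^0.27·e^(0.036·RH+0.049·T) = 0.9602 μm/a
  sum: 0.1039 + 0.9602 → r_corr = 1.064 μm/a

r_corr = 1.06 μm/a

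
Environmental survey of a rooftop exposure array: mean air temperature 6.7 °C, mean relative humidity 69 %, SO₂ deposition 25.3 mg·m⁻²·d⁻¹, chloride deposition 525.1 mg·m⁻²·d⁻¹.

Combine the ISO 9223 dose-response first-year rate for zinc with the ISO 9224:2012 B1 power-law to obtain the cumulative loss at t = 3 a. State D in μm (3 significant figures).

D(3) = 7.41 μm

zinc: T≤10 °C ⇒ hinge +0.038·(6.7−10) = -0.1254
  SO₂ term: 0.0129·25.3^0.44·exp(0.046·69-0.1254) = 1.127
  Cl⁻ term: 0.0175·525.1^0.57·exp(0.008·69+0.085·6.7) = 1.908
  sum: 1.127 + 1.908 → r_corr = 3.035 μm/a
Power-law: D(3) = r_corr · 3^0.813
  D(3) = 3.035 × 3^0.813 = 3.035 × 2.443 = 7.415 μm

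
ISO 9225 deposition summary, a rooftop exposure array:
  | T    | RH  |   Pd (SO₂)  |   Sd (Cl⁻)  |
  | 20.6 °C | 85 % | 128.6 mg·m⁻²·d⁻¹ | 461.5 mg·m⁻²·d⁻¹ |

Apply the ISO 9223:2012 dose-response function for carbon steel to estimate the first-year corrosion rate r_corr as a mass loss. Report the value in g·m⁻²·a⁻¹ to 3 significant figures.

r_corr = 1.89e+03 g·m⁻²·a⁻¹

carbon steel: temperature factor f = -0.054·(10.6) = -0.5724
  Pd branch = 1.77·Pd^0.52·e^(0.02·RH+f) = 68.31 μm/a
  Sd branch = 0.102·Sd^0.62·e^(0.033·RH+0.04·T) = 172.4 μm/a
  r_corr = 68.31 + 172.4 = 240.7 μm/a
Convert to mass loss: 240.7 μm/a × 7.85 g/cm³ = 1889 g·m⁻²·a⁻¹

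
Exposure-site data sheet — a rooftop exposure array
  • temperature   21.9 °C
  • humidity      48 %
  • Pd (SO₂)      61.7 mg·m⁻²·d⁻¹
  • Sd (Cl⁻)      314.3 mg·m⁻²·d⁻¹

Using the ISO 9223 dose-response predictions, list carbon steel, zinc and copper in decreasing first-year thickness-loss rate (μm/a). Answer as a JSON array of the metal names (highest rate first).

["carbon steel", "zinc", "copper"]

carbon steel: f(T) = -0.054·(T−10) [T>10 °C] = -0.6426
  SO₂ term: 1.77·61.7^0.52·exp(0.02·48-0.6426) = 20.74
  Cl⁻ term: 0.102·314.3^0.62·exp(0.033·48+0.04·21.9) = 42.2
  sum: 20.74 + 42.2 → r_corr = 62.94 μm/a
zinc: T>10 °C ⇒ hinge -0.071·(21.9−10) = -0.8449
  Pd branch = 0.0129·Pd^0.44·e^(0.046·RH+f) = 0.3092 μm/a
  Sd branch = 0.0175·Sd^0.57·e^(0.008·RH+0.085·T) = 4.383 μm/a
  sum: 0.3092 + 4.383 → r_corr = 4.692 μm/a
copper: f(T) = -0.080·(T−10) [T>10 °C] = -0.9520
  SO₂ term: 0.0053·61.7^0.26·exp(0.059·48-0.9520) = 0.1014
  Cl⁻ term: 0.01025·314.3^0.27·exp(0.036·48+0.049·21.9) = 0.7971
  sum: 0.1014 + 0.7971 → r_corr = 0.8985 μm/a
Ordering by μm/a: carbon steel (62.9) > zinc (4.69) > copper (0.899)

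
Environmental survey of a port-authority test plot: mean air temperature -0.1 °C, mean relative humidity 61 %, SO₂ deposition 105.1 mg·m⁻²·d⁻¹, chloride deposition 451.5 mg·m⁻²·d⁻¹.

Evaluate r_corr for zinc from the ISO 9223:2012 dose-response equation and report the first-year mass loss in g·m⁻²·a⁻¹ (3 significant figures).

r_corr = 14.6 g·m⁻²·a⁻¹

zinc: temperature factor f = +0.038·(-10.1) = -0.3838
  sulphur-dioxide contribution → 1.127 μm/a
  chloride contribution → 0.9214 μm/a
  total first-year rate 2.049 μm/a
Convert to mass loss: 2.049 μm/a × 7.14 g/cm³ = 14.63 g·m⁻²·a⁻¹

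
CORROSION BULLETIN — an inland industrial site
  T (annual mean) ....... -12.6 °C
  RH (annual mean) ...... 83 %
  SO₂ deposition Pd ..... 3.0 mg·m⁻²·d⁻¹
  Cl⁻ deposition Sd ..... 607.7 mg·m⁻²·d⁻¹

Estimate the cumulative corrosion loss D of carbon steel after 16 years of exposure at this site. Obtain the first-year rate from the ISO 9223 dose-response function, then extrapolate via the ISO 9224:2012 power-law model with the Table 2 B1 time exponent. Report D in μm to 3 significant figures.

D(16) = 219 μm

carbon steel: f(T) = +0.150·(T−10) [T≤10 °C] = -3.3900
  sulphur-dioxide contribution → 0.5556 μm/a
  chloride contribution → 50.71 μm/a
  total first-year rate 51.27 μm/a
Long-term exponent b (ISO 9224 Table 2, B1) = 0.523
  D(16) = 51.27 × 16^0.523 = 51.27 × 4.263 = 218.6 μm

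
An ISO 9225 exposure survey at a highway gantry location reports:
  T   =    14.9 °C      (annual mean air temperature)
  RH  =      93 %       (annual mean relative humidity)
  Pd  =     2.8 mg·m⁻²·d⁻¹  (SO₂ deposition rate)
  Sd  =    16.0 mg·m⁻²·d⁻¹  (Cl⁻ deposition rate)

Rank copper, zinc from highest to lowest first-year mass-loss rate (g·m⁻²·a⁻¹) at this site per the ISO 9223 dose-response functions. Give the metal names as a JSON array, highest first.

copper: f(T) = -0.080·(T−10) [T>10 °C] = -0.3920
  Pd branch = 0.0053·Pd^0.26·e^(0.059·RH+f) = 1.13 μm/a
  Cl⁻ term: 0.01025·16.0^0.27·exp(0.036·93+0.049·14.9) = 1.279
  sum: 1.13 + 1.279 → r_corr = 2.41 μm/a
  mass loss = 2.41 μm/a × 8.96 g/cm³ = 21.59 g·m⁻²·a⁻¹
zinc: f(T) = -0.071·(T−10) [T>10 °C] = -0.3479
  Pd branch = 0.0129·Pd^0.44·e^(0.046·RH+f) = 1.033 μm/a
  Cl⁻ term: 0.0175·16.0^0.57·exp(0.008·93+0.085·14.9) = 0.6347
  sum: 1.033 + 0.6347 → r_corr = 1.668 μm/a
  mass loss = 1.668 μm/a × 7.14 g/cm³ = 11.91 g·m⁻²·a⁻¹
Ordering by g·m⁻²·a⁻¹: copper (21.6) > zinc (11.9)

["copper", "zinc"]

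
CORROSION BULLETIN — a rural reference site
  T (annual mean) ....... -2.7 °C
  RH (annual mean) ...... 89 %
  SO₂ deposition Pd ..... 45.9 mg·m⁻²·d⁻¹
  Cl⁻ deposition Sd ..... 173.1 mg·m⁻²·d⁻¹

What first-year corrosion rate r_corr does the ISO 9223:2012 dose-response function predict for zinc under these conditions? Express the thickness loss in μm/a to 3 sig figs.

zinc: T≤10 °C ⇒ hinge +0.038·(-2.7−10) = -0.4826
  SO₂ term: 0.0129·45.9^0.44·exp(0.046·89-0.4826) = 2.572
  Cl⁻ term: 0.0175·173.1^0.57·exp(0.008·89+0.085·-2.7) = 0.5351
  r_corr = 2.572 + 0.5351 = 3.107 μm/a

r_corr = 3.11 μm/a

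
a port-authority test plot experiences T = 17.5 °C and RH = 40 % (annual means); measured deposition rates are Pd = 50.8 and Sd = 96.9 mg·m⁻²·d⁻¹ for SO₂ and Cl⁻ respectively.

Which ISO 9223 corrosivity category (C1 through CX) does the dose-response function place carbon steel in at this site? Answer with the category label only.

C3

carbon steel: temperature factor f = -0.054·(7.5) = -0.4050
  SO₂ term: 1.77·50.8^0.52·exp(0.02·40-0.4050) = 20.26
  Sd branch = 0.102·Sd^0.62·e^(0.033·RH+0.04·T) = 13.1 μm/a
  r_corr = 20.26 + 13.1 = 33.36 μm/a
ISO 9223 Table 2 (carbon steel): 25 < 33.4 ≤ 50 μm/a ⇒ C3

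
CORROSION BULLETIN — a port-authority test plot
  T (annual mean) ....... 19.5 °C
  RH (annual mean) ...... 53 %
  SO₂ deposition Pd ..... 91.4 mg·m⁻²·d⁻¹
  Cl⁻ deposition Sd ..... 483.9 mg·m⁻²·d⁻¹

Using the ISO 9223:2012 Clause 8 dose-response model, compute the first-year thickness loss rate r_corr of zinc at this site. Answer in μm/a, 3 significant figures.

r_corr = 5.31 μm/a

zinc: temperature factor f = -0.071·(9.5) = -0.6745
  sulphur-dioxide contribution → 0.5486 μm/a
  chloride contribution → 4.757 μm/a
  total first-year rate 5.306 μm/a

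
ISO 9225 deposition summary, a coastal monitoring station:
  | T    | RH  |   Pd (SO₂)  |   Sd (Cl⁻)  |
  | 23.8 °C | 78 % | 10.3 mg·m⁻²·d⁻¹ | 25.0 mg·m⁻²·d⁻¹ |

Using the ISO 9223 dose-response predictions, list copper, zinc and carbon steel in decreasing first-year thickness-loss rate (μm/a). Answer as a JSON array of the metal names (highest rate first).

["carbon steel", "zinc", "copper"]

copper: f(T) = -0.080·(T−10) [T>10 °C] = -1.1040
  Pd branch = 0.0053·Pd^0.26·e^(0.059·RH+f) = 0.3212 μm/a
  Sd branch = 0.01025·Sd^0.27·e^(0.036·RH+0.049·T) = 1.301 μm/a
  r_corr = 0.3212 + 1.301 = 1.622 μm/a
zinc: f(T) = -0.071·(T−10) [T>10 °C] = -0.9798
  SO₂ term: 0.0129·10.3^0.44·exp(0.046·78-0.9798) = 0.4886
  Cl⁻ term: 0.0175·25.0^0.57·exp(0.008·78+0.085·23.8) = 1.547
  r_corr = 0.4886 + 1.547 = 2.035 μm/a
carbon steel: temperature factor f = -0.054·(13.8) = -0.7452
  Pd branch = 1.77·Pd^0.52·e^(0.02·RH+f) = 13.44 μm/a
  Sd branch = 0.102·Sd^0.62·e^(0.033·RH+0.04·T) = 25.51 μm/a
  sum: 13.44 + 25.51 → r_corr = 38.95 μm/a
Ordering by μm/a: carbon steel (38.9) > zinc (2.04) > copper (1.62)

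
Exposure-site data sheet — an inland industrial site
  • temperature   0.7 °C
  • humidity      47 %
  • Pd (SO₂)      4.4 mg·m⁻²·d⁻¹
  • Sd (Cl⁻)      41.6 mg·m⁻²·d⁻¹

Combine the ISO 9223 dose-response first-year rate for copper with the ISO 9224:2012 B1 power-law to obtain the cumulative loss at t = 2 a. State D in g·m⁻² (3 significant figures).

copper: temperature factor f = +0.126·(-9.3) = -1.1718
  SO₂ term: 0.0053·4.4^0.26·exp(0.059·47-1.1718) = 0.03863
  Cl⁻ term: 0.01025·41.6^0.27·exp(0.036·47+0.049·0.7) = 0.1576
  r_corr = 0.03863 + 0.1576 = 0.1963 μm/a
Power-law: D(2) = r_corr · 2^0.667
  D(2) = 0.1963 × 2^0.667 = 0.1963 × 1.588 = 0.3116 μm
  Mass loss = 0.3116 μm × 8.96 g/cm³ = 2.792 g·m⁻²

D(2) = 2.79 g·m⁻²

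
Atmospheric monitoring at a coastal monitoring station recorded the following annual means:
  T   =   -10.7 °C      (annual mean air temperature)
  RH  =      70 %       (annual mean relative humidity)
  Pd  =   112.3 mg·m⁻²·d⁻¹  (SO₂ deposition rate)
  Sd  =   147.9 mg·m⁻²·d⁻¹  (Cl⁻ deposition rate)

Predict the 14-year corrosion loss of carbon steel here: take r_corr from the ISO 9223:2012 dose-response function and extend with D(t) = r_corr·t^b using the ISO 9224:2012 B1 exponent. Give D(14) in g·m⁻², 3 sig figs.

carbon steel: T≤10 °C ⇒ hinge +0.150·(-10.7−10) = -3.1050
  sulphur-dioxide contribution → 3.747 μm/a
  chloride contribution → 14.84 μm/a
  total first-year rate 18.58 μm/a
ISO 9224: D(t) = r_corr · t^b with b = 0.523 (carbon steel, B1)
  D(14) = 18.58 × 14^0.523 = 18.58 × 3.976 = 73.88 μm
  Mass loss = 73.88 μm × 7.85 g/cm³ = 580 g·m⁻²

D(14) = 580 g·m⁻²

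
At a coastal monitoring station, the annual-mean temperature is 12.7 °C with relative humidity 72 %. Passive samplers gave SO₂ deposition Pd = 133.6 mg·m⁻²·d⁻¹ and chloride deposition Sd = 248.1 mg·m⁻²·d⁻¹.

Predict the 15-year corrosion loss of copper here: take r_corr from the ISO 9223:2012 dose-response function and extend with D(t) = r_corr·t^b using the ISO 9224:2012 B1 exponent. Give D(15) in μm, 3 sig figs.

copper: T>10 °C ⇒ hinge -0.080·(12.7−10) = -0.2160
  SO₂ term: 0.0053·133.6^0.26·exp(0.059·72-0.2160) = 1.067
  Cl⁻ term: 0.01025·248.1^0.27·exp(0.036·72+0.049·12.7) = 1.13
  sum: 1.067 + 1.13 → r_corr = 2.197 μm/a
Power-law: D(15) = r_corr · 15^0.667
  D(15) = 2.197 × 15^0.667 = 2.197 × 6.088 = 13.38 μm

D(15) = 13.4 μm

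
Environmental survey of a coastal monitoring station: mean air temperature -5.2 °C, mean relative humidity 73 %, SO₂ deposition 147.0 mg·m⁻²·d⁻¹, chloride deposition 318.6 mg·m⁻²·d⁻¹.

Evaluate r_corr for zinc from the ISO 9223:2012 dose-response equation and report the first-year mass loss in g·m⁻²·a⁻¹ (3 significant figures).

r_corr = 17.2 g·m⁻²·a⁻¹

zinc: T≤10 °C ⇒ hinge +0.038·(-5.2−10) = -0.5776
  Pd branch = 0.0129·Pd^0.44·e^(0.046·RH+f) = 1.869 μm/a
  Cl⁻ term: 0.0175·318.6^0.57·exp(0.008·73+0.085·-5.2) = 0.539
  sum: 1.869 + 0.539 → r_corr = 2.408 μm/a
Convert to mass loss: 2.408 μm/a × 7.14 g/cm³ = 17.2 g·m⁻²·a⁻¹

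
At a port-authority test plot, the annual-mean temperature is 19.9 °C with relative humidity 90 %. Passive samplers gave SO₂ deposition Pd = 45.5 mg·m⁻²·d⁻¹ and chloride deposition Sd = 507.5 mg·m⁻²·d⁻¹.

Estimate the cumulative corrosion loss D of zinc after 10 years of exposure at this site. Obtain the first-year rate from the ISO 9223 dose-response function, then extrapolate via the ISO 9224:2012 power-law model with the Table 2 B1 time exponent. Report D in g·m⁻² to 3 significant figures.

zinc: T>10 °C ⇒ hinge -0.071·(19.9−10) = -0.7029
  sulphur-dioxide contribution → 2.152 μm/a
  chloride contribution → 6.799 μm/a
  total first-year rate 8.951 μm/a
ISO 9224: D(t) = r_corr · t^b with b = 0.813 (zinc, B1)
  D(10) = 8.951 × 10^0.813 = 8.951 × 6.501 = 58.19 μm
  Mass loss = 58.19 μm × 7.14 g/cm³ = 415.5 g·m⁻²

D(10) = 415 g·m⁻²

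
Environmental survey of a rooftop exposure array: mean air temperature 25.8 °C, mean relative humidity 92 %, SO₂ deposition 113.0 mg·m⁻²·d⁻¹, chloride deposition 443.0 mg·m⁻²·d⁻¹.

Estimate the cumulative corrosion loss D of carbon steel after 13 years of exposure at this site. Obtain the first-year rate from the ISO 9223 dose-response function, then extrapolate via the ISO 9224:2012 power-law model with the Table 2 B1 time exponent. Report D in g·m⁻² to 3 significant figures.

carbon steel: f(T) = -0.054·(T−10) [T>10 °C] = -0.8532
  Pd branch = 1.77·Pd^0.52·e^(0.02·RH+f) = 55.48 μm/a
  Sd branch = 0.102·Sd^0.62·e^(0.033·RH+0.04·T) = 260.7 μm/a
  sum: 55.48 + 260.7 → r_corr = 316.1 μm/a
Power-law: D(13) = r_corr · 13^0.523
  D(13) = 316.1 × 13^0.523 = 316.1 × 3.825 = 1209 μm
  Mass loss = 1209 μm × 7.85 g/cm³ = 9492 g·m⁻²

D(13) = 9.49e+03 g·m⁻²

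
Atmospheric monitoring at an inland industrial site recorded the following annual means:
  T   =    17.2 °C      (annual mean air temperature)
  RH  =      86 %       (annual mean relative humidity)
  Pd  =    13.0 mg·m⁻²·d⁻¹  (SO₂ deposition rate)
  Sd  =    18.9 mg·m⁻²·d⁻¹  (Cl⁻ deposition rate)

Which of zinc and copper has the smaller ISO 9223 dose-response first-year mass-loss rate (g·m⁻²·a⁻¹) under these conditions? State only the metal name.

zinc: temperature factor f = -0.071·(7.2) = -0.5112
  Pd branch = 0.0129·Pd^0.44·e^(0.046·RH+f) = 1.25 μm/a
  Cl⁻ term: 0.0175·18.9^0.57·exp(0.008·86+0.085·17.2) = 0.8023
  r_corr = 1.25 + 0.8023 = 2.052 μm/a
  mass loss = 2.052 μm/a × 7.14 g/cm³ = 14.65 g·m⁻²·a⁻¹
copper: T>10 °C ⇒ hinge -0.080·(17.2−10) = -0.5760
  Pd branch = 0.0053·Pd^0.26·e^(0.059·RH+f) = 0.9276 μm/a
  Sd branch = 0.01025·Sd^0.27·e^(0.036·RH+0.049·T) = 1.164 μm/a
  r_corr = 0.9276 + 1.164 = 2.092 μm/a
  mass loss = 2.092 μm/a × 8.96 g/cm³ = 18.74 g·m⁻²·a⁻¹
Ordering by g·m⁻²·a⁻¹: copper (18.7) > zinc (14.7)

zinc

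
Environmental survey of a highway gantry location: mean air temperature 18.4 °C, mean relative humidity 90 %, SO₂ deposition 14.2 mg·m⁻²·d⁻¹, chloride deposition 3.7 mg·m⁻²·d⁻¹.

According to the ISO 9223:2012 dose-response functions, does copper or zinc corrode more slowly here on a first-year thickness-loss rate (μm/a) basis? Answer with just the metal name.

copper: temperature factor f = -0.080·(8.4) = -0.6720
  Pd branch = 0.0053·Pd^0.26·e^(0.059·RH+f) = 1.092 μm/a
  Sd branch = 0.01025·Sd^0.27·e^(0.036·RH+0.049·T) = 0.9179 μm/a
  sum: 1.092 + 0.9179 → r_corr = 2.01 μm/a
zinc: T>10 °C ⇒ hinge -0.071·(18.4−10) = -0.5964
  SO₂ term: 0.0129·14.2^0.44·exp(0.046·90-0.5964) = 1.434
  Sd branch = 0.0175·Sd^0.57·e^(0.008·RH+0.085·T) = 0.3621 μm/a
  r_corr = 1.434 + 0.3621 = 1.796 μm/a
Ordering by μm/a: copper (2.01) > zinc (1.8)

zinc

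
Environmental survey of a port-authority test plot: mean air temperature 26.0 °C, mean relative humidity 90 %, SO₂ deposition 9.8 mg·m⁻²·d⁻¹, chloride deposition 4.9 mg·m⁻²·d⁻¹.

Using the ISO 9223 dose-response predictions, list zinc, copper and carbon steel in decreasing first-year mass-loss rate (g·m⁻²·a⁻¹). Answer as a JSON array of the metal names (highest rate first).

["carbon steel", "copper", "zinc"]

zinc: temperature factor f = -0.071·(16.0) = -1.1360
  sulphur-dioxide contribution → 0.7101 μm/a
  chloride contribution → 0.8108 μm/a
  ⇒ r_corr(zinc) = 1.521 μm/a
  mass loss = 1.521 μm/a × 7.14 g/cm³ = 10.86 g·m⁻²·a⁻¹
copper: T>10 °C ⇒ hinge -0.080·(26.0−10) = -1.2800
  sulphur-dioxide contribution → 0.5398 μm/a
  chloride contribution → 1.437 μm/a
  ⇒ r_corr(copper) = 1.977 μm/a
  mass loss = 1.977 μm/a × 8.96 g/cm³ = 17.71 g·m⁻²·a⁻¹
carbon steel: f(T) = -0.054·(T−10) [T>10 °C] = -0.8640
  sulphur-dioxide contribution → 14.79 μm/a
  chloride contribution → 15.07 μm/a
  ⇒ r_corr(carbon steel) = 29.86 μm/a
  mass loss = 29.86 μm/a × 7.85 g/cm³ = 234.4 g·m⁻²·a⁻¹
Ordering by g·m⁻²·a⁻¹: carbon steel (234) > copper (17.7) > zinc (10.9)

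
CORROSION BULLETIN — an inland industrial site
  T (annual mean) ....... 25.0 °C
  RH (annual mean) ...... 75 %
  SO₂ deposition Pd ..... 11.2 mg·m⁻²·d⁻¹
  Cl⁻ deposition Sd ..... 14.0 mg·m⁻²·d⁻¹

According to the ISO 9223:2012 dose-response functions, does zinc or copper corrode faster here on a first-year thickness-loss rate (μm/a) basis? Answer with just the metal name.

zinc

zinc: temperature factor f = -0.071·(15.0) = -1.0650
  sulphur-dioxide contribution → 0.4055 μm/a
  chloride contribution → 1.202 μm/a
  total first-year rate 1.607 μm/a
copper: T>10 °C ⇒ hinge -0.080·(25.0−10) = -1.2000
  sulphur-dioxide contribution → 0.2498 μm/a
  chloride contribution → 1.059 μm/a
  total first-year rate 1.309 μm/a
Ordering by μm/a: zinc (1.61) > copper (1.31)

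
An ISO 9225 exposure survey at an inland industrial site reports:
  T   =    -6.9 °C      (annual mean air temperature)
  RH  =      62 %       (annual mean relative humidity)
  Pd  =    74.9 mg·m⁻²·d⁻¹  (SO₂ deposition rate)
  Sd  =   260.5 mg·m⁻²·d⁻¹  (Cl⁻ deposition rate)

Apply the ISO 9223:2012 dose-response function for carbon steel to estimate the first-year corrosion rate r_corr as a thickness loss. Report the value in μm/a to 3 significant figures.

r_corr = 23.4 μm/a

carbon steel: T≤10 °C ⇒ hinge +0.150·(-6.9−10) = -2.5350
  Pd branch = 1.77·Pd^0.52·e^(0.02·RH+f) = 4.574 μm/a
  Cl⁻ term: 0.102·260.5^0.62·exp(0.033·62+0.04·-6.9) = 18.84
  r_corr = 4.574 + 18.84 = 23.41 μm/a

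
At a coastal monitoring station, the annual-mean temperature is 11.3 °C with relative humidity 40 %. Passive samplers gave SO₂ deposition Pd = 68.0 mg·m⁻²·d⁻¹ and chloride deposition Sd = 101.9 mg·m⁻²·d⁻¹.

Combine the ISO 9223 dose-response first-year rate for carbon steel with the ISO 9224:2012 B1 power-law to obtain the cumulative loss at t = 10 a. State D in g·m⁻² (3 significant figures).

carbon steel: temperature factor f = -0.054·(1.3) = -0.0702
  sulphur-dioxide contribution → 32.95 μm/a
  chloride contribution → 10.55 μm/a
  ⇒ r_corr(carbon steel) = 43.5 μm/a
Power-law: D(10) = r_corr · 10^0.523
  D(10) = 43.5 × 10^0.523 = 43.5 × 3.334 = 145 μm
  Mass loss = 145 μm × 7.85 g/cm³ = 1139 g·m⁻²

D(10) = 1.14e+03 g·m⁻²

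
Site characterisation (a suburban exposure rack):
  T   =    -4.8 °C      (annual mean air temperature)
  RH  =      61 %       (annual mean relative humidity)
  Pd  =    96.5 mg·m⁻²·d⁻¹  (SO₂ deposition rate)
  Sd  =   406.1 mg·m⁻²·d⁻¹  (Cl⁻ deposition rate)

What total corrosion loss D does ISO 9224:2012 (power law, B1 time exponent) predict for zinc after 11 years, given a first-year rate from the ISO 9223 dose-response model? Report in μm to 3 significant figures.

D(11) = 10.5 μm

zinc: T≤10 °C ⇒ hinge +0.038·(-4.8−10) = -0.5624
  SO₂ term: 0.0129·96.5^0.44·exp(0.046·61-0.5624) = 0.9082
  Cl⁻ term: 0.0175·406.1^0.57·exp(0.008·61+0.085·-4.8) = 0.5817
  sum: 0.9082 + 0.5817 → r_corr = 1.49 μm/a
Long-term exponent b (ISO 9224 Table 2, B1) = 0.813
  D(11) = 1.49 × 11^0.813 = 1.49 × 7.025 = 10.47 μm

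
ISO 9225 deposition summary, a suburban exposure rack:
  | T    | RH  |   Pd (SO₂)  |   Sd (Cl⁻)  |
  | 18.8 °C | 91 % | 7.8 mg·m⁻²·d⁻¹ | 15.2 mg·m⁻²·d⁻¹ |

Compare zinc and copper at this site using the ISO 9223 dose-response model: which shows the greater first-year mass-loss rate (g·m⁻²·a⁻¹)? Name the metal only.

zinc: temperature factor f = -0.071·(8.8) = -0.6248
  sulphur-dioxide contribution → 1.121 μm/a
  chloride contribution → 0.845 μm/a
  total first-year rate 1.966 μm/a
  mass loss = 1.966 μm/a × 7.14 g/cm³ = 14.04 g·m⁻²·a⁻¹
copper: temperature factor f = -0.080·(8.8) = -0.7040
  sulphur-dioxide contribution → 0.9599 μm/a
  chloride contribution → 1.421 μm/a
  ⇒ r_corr(copper) = 2.381 μm/a
  mass loss = 2.381 μm/a × 8.96 g/cm³ = 21.33 g·m⁻²·a⁻¹
Ordering by g·m⁻²·a⁻¹: copper (21.3) > zinc (14)

copper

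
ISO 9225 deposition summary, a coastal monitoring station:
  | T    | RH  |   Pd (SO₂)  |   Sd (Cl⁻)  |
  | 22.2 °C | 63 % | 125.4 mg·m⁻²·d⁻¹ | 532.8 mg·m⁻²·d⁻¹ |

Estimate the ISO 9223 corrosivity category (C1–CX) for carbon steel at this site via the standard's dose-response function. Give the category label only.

C5

carbon steel: temperature factor f = -0.054·(12.2) = -0.6588
  Pd branch = 1.77·Pd^0.52·e^(0.02·RH+f) = 39.83 μm/a
  Cl⁻ term: 0.102·532.8^0.62·exp(0.033·63+0.04·22.2) = 97.19
  r_corr = 39.83 + 97.19 = 137 μm/a
ISO 9223 Table 2 (carbon steel): 80 < 137 ≤ 200 μm/a ⇒ C5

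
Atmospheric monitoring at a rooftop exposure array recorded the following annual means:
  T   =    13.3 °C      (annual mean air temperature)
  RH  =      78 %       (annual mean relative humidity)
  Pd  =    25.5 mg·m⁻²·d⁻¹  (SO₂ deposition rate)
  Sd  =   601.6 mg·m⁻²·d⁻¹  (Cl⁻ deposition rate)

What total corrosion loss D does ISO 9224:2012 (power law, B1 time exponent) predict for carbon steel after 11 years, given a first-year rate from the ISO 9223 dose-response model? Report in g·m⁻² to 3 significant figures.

carbon steel: f(T) = -0.054·(T−10) [T>10 °C] = -0.1782
  Pd branch = 1.77·Pd^0.52·e^(0.02·RH+f) = 37.97 μm/a
  Sd branch = 0.102·Sd^0.62·e^(0.033·RH+0.04·T) = 120.4 μm/a
  r_corr = 37.97 + 120.4 = 158.4 μm/a
ISO 9224: D(t) = r_corr · t^b with b = 0.523 (carbon steel, B1)
  D(11) = 158.4 × 11^0.523 = 158.4 × 3.505 = 555.1 μm
  Mass loss = 555.1 μm × 7.85 g/cm³ = 4358 g·m⁻²

D(11) = 4.36e+03 g·m⁻²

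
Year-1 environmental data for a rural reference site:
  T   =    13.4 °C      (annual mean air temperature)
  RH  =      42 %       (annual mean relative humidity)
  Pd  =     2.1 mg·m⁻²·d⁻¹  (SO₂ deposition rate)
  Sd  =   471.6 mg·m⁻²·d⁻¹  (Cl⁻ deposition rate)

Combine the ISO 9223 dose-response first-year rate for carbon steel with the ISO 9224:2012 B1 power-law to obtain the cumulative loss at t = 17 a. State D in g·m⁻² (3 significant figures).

carbon steel: T>10 °C ⇒ hinge -0.054·(13.4−10) = -0.1836
  Pd branch = 1.77·Pd^0.52·e^(0.02·RH+f) = 5.019 μm/a
  Sd branch = 0.102·Sd^0.62·e^(0.033·RH+0.04·T) = 31.69 μm/a
  sum: 5.019 + 31.69 → r_corr = 36.71 μm/a
Power-law: D(17) = r_corr · 17^0.523
  D(17) = 36.71 × 17^0.523 = 36.71 × 4.401 = 161.5 μm
  Mass loss = 161.5 μm × 7.85 g/cm³ = 1268 g·m⁻²

D(17) = 1.27e+03 g·m⁻²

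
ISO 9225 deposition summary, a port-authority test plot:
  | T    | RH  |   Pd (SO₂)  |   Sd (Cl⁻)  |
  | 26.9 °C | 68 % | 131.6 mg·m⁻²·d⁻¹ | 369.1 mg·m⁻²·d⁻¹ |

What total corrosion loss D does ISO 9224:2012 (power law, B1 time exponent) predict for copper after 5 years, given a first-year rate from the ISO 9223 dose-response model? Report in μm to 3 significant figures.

D(5) = 7.18 μm

copper: T>10 °C ⇒ hinge -0.080·(26.9−10) = -1.3520
  sulphur-dioxide contribution → 0.2695 μm/a
  chloride contribution → 2.185 μm/a
  ⇒ r_corr(copper) = 2.454 μm/a
ISO 9224: D(t) = r_corr · t^b with b = 0.667 (copper, B1)
  D(5) = 2.454 × 5^0.667 = 2.454 × 2.926 = 7.181 μm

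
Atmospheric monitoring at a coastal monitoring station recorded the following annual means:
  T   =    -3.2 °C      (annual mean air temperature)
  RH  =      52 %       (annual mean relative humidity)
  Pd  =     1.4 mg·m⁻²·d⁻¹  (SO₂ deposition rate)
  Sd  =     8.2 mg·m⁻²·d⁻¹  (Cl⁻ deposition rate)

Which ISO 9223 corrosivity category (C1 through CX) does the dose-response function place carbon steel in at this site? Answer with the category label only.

carbon steel: temperature factor f = +0.150·(-13.2) = -1.9800
  sulphur-dioxide contribution → 0.8236 μm/a
  chloride contribution → 1.84 μm/a
  ⇒ r_corr(carbon steel) = 2.664 μm/a
Category bounds: 1.3…25 μm/a bracket r_corr ⇒ C2

C2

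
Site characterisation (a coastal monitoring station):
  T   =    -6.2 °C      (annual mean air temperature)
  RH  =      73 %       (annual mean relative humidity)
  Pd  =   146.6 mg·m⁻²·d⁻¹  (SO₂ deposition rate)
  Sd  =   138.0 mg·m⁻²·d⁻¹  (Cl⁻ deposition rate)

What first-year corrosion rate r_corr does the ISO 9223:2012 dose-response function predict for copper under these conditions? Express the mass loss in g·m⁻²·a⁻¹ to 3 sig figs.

r_corr = 5.22 g·m⁻²·a⁻¹

copper: T≤10 °C ⇒ hinge +0.126·(-6.2−10) = -2.0412
  SO₂ term: 0.0053·146.6^0.26·exp(0.059·73-2.0412) = 0.1869
  Cl⁻ term: 0.01025·138.0^0.27·exp(0.036·73+0.049·-6.2) = 0.3962
  r_corr = 0.1869 + 0.3962 = 0.583 μm/a
Convert to mass loss: 0.583 μm/a × 8.96 g/cm³ = 5.224 g·m⁻²·a⁻¹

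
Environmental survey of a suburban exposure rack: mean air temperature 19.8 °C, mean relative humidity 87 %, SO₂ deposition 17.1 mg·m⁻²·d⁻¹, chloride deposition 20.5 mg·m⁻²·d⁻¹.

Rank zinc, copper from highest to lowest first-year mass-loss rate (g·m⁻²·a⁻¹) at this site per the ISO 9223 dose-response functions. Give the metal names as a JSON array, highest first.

["copper", "zinc"]

zinc: temperature factor f = -0.071·(9.8) = -0.6958
  SO₂ term: 0.0129·17.1^0.44·exp(0.046·87-0.6958) = 1.227
  Cl⁻ term: 0.0175·20.5^0.57·exp(0.008·87+0.085·19.8) = 1.057
  sum: 1.227 + 1.057 → r_corr = 2.284 μm/a
  mass loss = 2.284 μm/a × 7.14 g/cm³ = 16.31 g·m⁻²·a⁻¹
copper: temperature factor f = -0.080·(9.8) = -0.7840
  Pd branch = 0.0053·Pd^0.26·e^(0.059·RH+f) = 0.8582 μm/a
  Cl⁻ term: 0.01025·20.5^0.27·exp(0.036·87+0.049·19.8) = 1.401
  sum: 0.8582 + 1.401 → r_corr = 2.259 μm/a
  mass loss = 2.259 μm/a × 8.96 g/cm³ = 20.24 g·m⁻²·a⁻¹
Ordering by g·m⁻²·a⁻¹: copper (20.2) > zinc (16.3)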